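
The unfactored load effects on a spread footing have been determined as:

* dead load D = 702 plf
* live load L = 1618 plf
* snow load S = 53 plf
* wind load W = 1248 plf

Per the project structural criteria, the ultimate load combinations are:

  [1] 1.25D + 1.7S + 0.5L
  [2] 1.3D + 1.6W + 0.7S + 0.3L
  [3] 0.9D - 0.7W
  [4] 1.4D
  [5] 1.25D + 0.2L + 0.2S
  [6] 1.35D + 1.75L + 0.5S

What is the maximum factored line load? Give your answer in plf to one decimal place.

3805.7 plf

[1] 1.25(702) + 1.7(53) + 0.5(1618) = 877.5 + 90.1 + 809.0 = 1776.6
[2] 1.3(702) + 1.6(1248) + 0.7(53) + 0.3(1618) = 912.6 + 1996.8 + 37.1 + 485.4 = 3431.9
[3] 0.9(702) - 0.7(1248) = 631.8 - 873.6 = -241.8
[4] 1.4(702) = 982.8
[5] 1.25(702) + 0.2(1618) + 0.2(53) = 877.5 + 323.6 + 10.6 = 1211.7
[6] 1.35(702) + 1.75(1618) + 0.5(53) = 947.7 + 2831.5 + 26.5 = 3805.7
The controlling combination is 6, giving 3805.7 plf.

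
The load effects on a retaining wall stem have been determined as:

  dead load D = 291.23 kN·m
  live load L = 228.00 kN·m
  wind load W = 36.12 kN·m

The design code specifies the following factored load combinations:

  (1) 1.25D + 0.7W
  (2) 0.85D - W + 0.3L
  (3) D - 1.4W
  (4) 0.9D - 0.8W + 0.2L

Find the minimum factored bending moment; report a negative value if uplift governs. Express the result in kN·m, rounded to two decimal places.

240.66 kN·m

(1) 1.25(291.23) + 0.7(36.12) = 389.32
(2) 0.85(291.23) - 1.0(36.12) + 0.3(228.00) = 279.83
(3) 1.0(291.23) - 1.4(36.12) = 240.66
(4) 0.9(291.23) - 0.8(36.12) + 0.2(228.00) = 278.81
Combination 3 gives the minimum: 240.66 kN·m.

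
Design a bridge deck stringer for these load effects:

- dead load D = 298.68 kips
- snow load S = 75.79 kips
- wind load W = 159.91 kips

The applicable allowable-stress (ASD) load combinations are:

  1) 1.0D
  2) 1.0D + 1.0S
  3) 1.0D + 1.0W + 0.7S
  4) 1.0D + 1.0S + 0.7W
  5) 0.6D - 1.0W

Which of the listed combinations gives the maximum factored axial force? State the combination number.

Combination 3

1) 1.0(298.68) = 298.68
2) 1.0(298.68) + 1.0(75.79) = 298.68 + 75.79 = 374.47
3) 1.0(298.68) + 1.0(159.91) + 0.7(75.79) = 298.68 + 159.91 + 53.05 = 511.64
4) 1.0(298.68) + 1.0(75.79) + 0.7(159.91) = 298.68 + 75.79 + 111.94 = 486.41
5) 0.6(298.68) - 1.0(159.91) = 179.21 - 159.91 = 19.30
The largest value is 511.64 kips from combination 3.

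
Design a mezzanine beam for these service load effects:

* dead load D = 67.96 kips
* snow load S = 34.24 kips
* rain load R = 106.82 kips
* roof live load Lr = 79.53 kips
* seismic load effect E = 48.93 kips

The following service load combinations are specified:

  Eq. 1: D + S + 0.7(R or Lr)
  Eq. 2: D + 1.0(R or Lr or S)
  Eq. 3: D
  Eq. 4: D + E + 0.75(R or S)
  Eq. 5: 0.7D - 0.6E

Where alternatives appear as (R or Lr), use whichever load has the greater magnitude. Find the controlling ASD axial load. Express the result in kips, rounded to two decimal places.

(R or Lr) → R = 106.82 kips; (R or Lr or S) → R = 106.82 kips; (R or S) → R = 106.82 kips.
Eq. 1: 1.0(67.96) + 1.0(34.24) + 0.7(106.82) = 176.97
Eq. 2: 1.0(67.96) + 1.0(106.82) = 174.78
Eq. 3: 1.0(67.96) = 67.96
Eq. 4: 1.0(67.96) + 1.0(48.93) + 0.75(106.82) = 197.01
Eq. 5: 0.7(67.96) - 0.6(48.93) = 18.21
Maximum is from combination 4.

197.01 kips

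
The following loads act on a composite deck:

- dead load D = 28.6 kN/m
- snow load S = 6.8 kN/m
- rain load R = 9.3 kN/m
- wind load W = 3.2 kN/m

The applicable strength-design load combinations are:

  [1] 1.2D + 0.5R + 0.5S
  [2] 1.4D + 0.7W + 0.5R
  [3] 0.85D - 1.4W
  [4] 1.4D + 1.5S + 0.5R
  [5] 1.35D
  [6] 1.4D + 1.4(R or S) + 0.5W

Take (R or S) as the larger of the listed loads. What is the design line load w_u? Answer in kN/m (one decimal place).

(R or S) → R = 9.3 kN/m.
[1] 1.2(28.6) + 0.5(9.3) + 0.5(6.8) = 42.4
[2] 1.4(28.6) + 0.7(3.2) + 0.5(9.3) = 46.9
[3] 0.85(28.6) - 1.4(3.2) = 19.8
[4] 1.4(28.6) + 1.5(6.8) + 0.5(9.3) = 54.9
[5] 1.35(28.6) = 38.6
[6] 1.4(28.6) + 1.4(9.3) + 0.5(3.2) = 54.7
Maximum is from combination 4.

54.9 kN/m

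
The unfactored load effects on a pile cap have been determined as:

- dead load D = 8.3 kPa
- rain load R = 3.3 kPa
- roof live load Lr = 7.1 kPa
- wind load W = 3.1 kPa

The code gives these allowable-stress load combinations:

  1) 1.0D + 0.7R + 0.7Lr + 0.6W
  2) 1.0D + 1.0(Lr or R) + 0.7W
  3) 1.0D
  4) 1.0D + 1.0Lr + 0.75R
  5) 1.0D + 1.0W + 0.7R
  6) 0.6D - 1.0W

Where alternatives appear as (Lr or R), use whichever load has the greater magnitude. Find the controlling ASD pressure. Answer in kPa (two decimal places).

17.88 kPa

(Lr or R) → Lr = 7.1 kPa.
1) 1.0(8.3) + 0.7(3.3) + 0.7(7.1) + 0.6(3.1) = 17.44
2) 1.0(8.3) + 1.0(7.1) + 0.7(3.1) = 17.57
3) 1.0(8.3) = 8.30
4) 1.0(8.3) + 1.0(7.1) + 0.75(3.3) = 17.88
5) 1.0(8.3) + 1.0(3.1) + 0.7(3.3) = 13.71
6) 0.6(8.3) - 1.0(3.1) = 1.88
Combination 4 governs: p = 17.88 kPa.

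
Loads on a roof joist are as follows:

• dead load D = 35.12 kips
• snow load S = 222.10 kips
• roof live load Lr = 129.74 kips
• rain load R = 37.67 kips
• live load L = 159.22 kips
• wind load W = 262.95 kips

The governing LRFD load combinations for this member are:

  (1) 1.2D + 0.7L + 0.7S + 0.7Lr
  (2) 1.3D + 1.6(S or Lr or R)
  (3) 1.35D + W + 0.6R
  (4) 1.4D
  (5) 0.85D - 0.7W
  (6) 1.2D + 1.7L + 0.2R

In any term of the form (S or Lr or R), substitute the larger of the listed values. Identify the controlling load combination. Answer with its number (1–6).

Combination 2

(S or Lr or R) → S = 222.10 kips.
(1) 1.2(35.12) + 0.7(159.22) + 0.7(222.10) + 0.7(129.74) = 399.89
(2) 1.3(35.12) + 1.6(222.10) = 45.66 + 355.36 = 401.02
(3) 1.35(35.12) + 1.0(262.95) + 0.6(37.67) = 47.41 + 262.95 + 22.60 = 332.96
(4) 1.4(35.12) = 49.17
(5) 0.85(35.12) - 0.7(262.95) = -154.21
(6) 1.2(35.12) + 1.7(159.22) + 0.2(37.67) = 320.35
The largest value is 401.02 kips from combination 2.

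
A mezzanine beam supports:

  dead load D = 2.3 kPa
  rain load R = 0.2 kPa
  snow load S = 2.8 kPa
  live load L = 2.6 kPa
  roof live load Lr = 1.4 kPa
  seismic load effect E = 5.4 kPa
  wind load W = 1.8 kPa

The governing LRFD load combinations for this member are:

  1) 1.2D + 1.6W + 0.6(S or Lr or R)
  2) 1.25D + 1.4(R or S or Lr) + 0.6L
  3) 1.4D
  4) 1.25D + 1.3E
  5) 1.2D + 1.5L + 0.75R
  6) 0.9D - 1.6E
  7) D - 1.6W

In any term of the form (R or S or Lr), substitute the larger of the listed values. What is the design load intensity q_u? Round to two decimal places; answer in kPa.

9.90 kPa

(S or Lr or R) → S = 2.8 kPa; (R or S or Lr) → S = 2.8 kPa.
1) 1.2(2.3) + 1.6(1.8) + 0.6(2.8) = 2.76 + 2.88 + 1.68 = 7.32
2) 1.25(2.3) + 1.4(2.8) + 0.6(2.6) = 2.88 + 3.92 + 1.56 = 8.36
3) 1.4(2.3) = 3.22
4) 1.25(2.3) + 1.3(5.4) = 2.88 + 7.02 = 9.90
5) 1.2(2.3) + 1.5(2.6) + 0.75(0.2) = 2.76 + 3.90 + 0.15 = 6.81
6) 0.9(2.3) - 1.6(5.4) = 2.07 - 8.64 = -6.57
7) 1.0(2.3) - 1.6(1.8) = 2.30 - 2.88 = -0.58
The controlling combination is 4, giving 9.90 kPa.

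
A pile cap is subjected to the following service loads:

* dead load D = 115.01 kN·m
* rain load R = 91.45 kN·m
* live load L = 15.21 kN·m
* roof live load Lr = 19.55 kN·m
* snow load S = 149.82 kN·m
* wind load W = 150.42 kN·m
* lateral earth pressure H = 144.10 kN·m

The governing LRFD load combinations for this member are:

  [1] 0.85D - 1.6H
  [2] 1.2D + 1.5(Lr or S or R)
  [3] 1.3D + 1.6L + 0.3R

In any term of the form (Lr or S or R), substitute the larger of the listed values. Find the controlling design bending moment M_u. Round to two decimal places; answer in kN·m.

(Lr or S or R) → S = 149.82 kN·m.
[1] 0.85(115.01) - 1.6(144.10) = 97.76 - 230.56 = -132.80
[2] 1.2(115.01) + 1.5(149.82) = 138.01 + 224.73 = 362.74
[3] 1.3(115.01) + 1.6(15.21) + 0.3(91.45) = 201.28
The controlling combination is 2, giving 362.74 kN·m.

362.74 kN·m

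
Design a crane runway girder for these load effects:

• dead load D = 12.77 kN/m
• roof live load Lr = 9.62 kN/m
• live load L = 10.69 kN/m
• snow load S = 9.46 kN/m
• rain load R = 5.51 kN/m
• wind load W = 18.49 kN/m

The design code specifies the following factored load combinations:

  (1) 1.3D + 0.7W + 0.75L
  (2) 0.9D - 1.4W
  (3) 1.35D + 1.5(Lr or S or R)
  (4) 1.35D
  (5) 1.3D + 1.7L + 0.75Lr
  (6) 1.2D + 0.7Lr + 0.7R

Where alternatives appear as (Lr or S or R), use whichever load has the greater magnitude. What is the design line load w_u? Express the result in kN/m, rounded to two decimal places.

(Lr or S or R) → Lr = 9.62 kN/m.
(1) 1.3(12.77) + 0.7(18.49) + 0.75(10.69) = 37.56
(2) 0.9(12.77) - 1.4(18.49) = -14.39
(3) 1.35(12.77) + 1.5(9.62) = 31.67
(4) 1.35(12.77) = 17.24
(5) 1.3(12.77) + 1.7(10.69) + 0.75(9.62) = 41.99
(6) 1.2(12.77) + 0.7(9.62) + 0.7(5.51) = 25.92
Maximum is from combination 5.

41.99 kN/m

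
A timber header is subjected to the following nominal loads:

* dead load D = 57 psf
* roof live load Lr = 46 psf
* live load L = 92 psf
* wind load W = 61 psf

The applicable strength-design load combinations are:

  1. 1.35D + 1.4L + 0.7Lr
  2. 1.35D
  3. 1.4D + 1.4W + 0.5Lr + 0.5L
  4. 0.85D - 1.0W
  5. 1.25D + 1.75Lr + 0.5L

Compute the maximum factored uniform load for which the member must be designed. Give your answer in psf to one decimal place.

1. 1.35(57) + 1.4(92) + 0.7(46) = 77.0 + 128.8 + 32.2 = 238.0
2. 1.35(57) = 77.0
3. 1.4(57) + 1.4(61) + 0.5(46) + 0.5(92) = 79.8 + 85.4 + 23.0 + 46.0 = 234.2
4. 0.85(57) - 1.0(61) = -12.6
5. 1.25(57) + 1.75(46) + 0.5(92) = 71.3 + 80.5 + 46.0 = 197.8
The controlling combination is 1, giving 238.0 psf.

238.0 psf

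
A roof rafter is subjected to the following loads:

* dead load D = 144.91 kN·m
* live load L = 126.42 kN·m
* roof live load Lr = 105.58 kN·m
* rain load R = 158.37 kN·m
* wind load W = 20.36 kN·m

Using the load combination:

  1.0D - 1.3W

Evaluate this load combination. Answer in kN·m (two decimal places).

118.44 kN·m

1.0(144.91) - 1.3(20.36) = 144.91 - 26.47 = 118.44
M_u = 118.44 kN·m.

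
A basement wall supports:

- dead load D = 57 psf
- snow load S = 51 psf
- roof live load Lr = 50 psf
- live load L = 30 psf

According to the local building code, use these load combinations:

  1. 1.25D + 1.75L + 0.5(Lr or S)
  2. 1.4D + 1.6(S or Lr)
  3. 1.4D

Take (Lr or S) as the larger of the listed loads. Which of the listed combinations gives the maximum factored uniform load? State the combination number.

Combination 2

(Lr or S) → S = 51 psf; (S or Lr) → S = 51 psf.
1. 1.25(57) + 1.75(30) + 0.5(51) = 71.25 + 52.50 + 25.50 = 149.25
2. 1.4(57) + 1.6(51) = 79.80 + 81.60 = 161.40
3. 1.4(57) = 79.80
The largest value is 161.40 psf from combination 2.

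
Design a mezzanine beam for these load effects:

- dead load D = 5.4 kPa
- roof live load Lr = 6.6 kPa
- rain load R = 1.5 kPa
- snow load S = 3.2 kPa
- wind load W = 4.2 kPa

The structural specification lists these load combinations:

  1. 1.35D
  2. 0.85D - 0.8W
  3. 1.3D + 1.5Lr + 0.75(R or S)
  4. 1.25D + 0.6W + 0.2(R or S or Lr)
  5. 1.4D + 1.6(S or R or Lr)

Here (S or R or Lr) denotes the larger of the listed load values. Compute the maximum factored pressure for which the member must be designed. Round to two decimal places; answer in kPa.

19.32 kPa

(R or S) → S = 3.2 kPa; (R or S or Lr) → Lr = 6.6 kPa; (S or R or Lr) → Lr = 6.6 kPa.
1. 1.35(5.4) = 7.29
2. 0.85(5.4) - 0.8(4.2) = 1.23
3. 1.3(5.4) + 1.5(6.6) + 0.75(3.2) = 19.32
4. 1.25(5.4) + 0.6(4.2) + 0.2(6.6) = 10.59
5. 1.4(5.4) + 1.6(6.6) = 18.12
The controlling combination is 3, giving 19.32 kPa.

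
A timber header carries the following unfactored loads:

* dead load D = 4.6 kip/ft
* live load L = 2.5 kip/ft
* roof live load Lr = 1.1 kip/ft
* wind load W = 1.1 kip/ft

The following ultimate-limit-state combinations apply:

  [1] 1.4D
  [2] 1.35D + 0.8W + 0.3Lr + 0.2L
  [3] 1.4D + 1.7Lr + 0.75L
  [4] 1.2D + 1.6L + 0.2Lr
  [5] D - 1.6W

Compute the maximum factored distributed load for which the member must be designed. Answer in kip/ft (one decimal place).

10.2 kip/ft

[1] 1.4(4.6) = 6.4
[2] 1.35(4.6) + 0.8(1.1) + 0.3(1.1) + 0.2(2.5) = 6.2 + 0.9 + 0.3 + 0.5 = 7.9
[3] 1.4(4.6) + 1.7(1.1) + 0.75(2.5) = 6.4 + 1.9 + 1.9 = 10.2
[4] 1.2(4.6) + 1.6(2.5) + 0.2(1.1) = 5.5 + 4.0 + 0.2 = 9.7
[5] 1.0(4.6) - 1.6(1.1) = 4.6 - 1.8 = 2.8
Combination 3 governs: w_u = 10.2 kip/ft.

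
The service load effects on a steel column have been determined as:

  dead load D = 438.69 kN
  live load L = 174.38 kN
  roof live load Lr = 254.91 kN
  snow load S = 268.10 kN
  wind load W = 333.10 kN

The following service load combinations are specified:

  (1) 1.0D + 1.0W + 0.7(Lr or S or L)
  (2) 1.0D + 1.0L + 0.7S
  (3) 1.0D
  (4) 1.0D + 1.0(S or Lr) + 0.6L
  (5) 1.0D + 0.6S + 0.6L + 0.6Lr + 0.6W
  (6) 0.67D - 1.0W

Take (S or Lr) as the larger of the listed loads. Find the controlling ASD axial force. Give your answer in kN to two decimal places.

1056.98 kN

(Lr or S or L) → S = 268.10 kN; (S or Lr) → S = 268.10 kN.
(1) 1.0(438.69) + 1.0(333.10) + 0.7(268.10) = 438.69 + 333.10 + 187.67 = 959.46
(2) 1.0(438.69) + 1.0(174.38) + 0.7(268.10) = 438.69 + 174.38 + 187.67 = 800.74
(3) 1.0(438.69) = 438.69
(4) 1.0(438.69) + 1.0(268.10) + 0.6(174.38) = 438.69 + 268.10 + 104.63 = 811.42
(5) 1.0(438.69) + 0.6(268.10) + 0.6(174.38) + 0.6(254.91) + 0.6(333.10) = 1056.98
(6) 0.67(438.69) - 1.0(333.10) = 293.92 - 333.10 = -39.18
The controlling combination is 5, giving 1056.98 kN.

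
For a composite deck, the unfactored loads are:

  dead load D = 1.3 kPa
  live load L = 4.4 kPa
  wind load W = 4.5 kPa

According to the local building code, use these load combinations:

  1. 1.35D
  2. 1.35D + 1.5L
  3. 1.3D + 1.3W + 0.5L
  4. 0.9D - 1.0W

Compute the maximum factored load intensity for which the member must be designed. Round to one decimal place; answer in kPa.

1. 1.35(1.3) = 1.8
2. 1.35(1.3) + 1.5(4.4) = 1.8 + 6.6 = 8.4
3. 1.3(1.3) + 1.3(4.5) + 0.5(4.4) = 9.7
4. 0.9(1.3) - 1.0(4.5) = 1.2 - 4.5 = -3.3
Combination 3 governs: q_u = 9.7 kPa.

9.7 kPa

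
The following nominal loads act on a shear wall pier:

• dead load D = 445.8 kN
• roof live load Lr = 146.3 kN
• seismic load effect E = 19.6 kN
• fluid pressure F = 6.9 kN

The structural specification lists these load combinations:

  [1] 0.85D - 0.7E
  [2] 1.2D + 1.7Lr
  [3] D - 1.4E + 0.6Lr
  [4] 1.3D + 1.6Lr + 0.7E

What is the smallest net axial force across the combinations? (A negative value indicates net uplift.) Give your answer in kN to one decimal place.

365.2 kN

[1] 0.85(445.8) - 0.7(19.6) = 378.9 - 13.7 = 365.2
[2] 1.2(445.8) + 1.7(146.3) = 535.0 + 248.7 = 783.7
[3] 1.0(445.8) - 1.4(19.6) + 0.6(146.3) = 506.1
[4] 1.3(445.8) + 1.6(146.3) + 0.7(19.6) = 579.5 + 234.1 + 13.7 = 827.3
Combination 1 gives the minimum: 365.2 kN.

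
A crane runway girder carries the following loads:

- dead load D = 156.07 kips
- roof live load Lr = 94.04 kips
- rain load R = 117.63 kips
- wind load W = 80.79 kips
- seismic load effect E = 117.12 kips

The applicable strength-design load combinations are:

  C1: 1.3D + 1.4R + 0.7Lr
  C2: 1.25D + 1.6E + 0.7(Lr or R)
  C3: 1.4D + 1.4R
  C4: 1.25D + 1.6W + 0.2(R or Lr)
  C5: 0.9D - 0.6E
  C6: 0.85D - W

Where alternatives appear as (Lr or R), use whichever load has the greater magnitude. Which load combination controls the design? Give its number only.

Combination 2

(Lr or R) → R = 117.63 kips; (R or Lr) → R = 117.63 kips.
C1: 1.3(156.07) + 1.4(117.63) + 0.7(94.04) = 433.40
C2: 1.25(156.07) + 1.6(117.12) + 0.7(117.63) = 464.82
C3: 1.4(156.07) + 1.4(117.63) = 383.18
C4: 1.25(156.07) + 1.6(80.79) + 0.2(117.63) = 347.88
C5: 0.9(156.07) - 0.6(117.12) = 70.19
C6: 0.85(156.07) - 1.0(80.79) = 51.87
The largest value is 464.82 kips from combination 2.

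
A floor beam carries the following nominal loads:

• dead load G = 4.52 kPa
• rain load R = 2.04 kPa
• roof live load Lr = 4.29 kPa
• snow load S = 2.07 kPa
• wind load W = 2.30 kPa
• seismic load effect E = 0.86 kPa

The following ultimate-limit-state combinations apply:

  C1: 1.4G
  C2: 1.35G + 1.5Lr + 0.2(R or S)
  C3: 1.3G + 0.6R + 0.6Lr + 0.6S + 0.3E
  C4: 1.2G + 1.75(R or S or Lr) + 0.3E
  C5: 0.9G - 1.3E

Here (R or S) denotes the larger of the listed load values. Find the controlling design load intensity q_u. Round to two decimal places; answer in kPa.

13.19 kPa

(R or S) → S = 2.07 kPa; (R or S or Lr) → Lr = 4.29 kPa.
C1: 1.4(4.52) = 6.33
C2: 1.35(4.52) + 1.5(4.29) + 0.2(2.07) = 6.10 + 6.44 + 0.41 = 12.95
C3: 1.3(4.52) + 0.6(2.04) + 0.6(4.29) + 0.6(2.07) + 0.3(0.86) = 5.88 + 1.22 + 2.57 + 1.24 + 0.26 = 11.17
C4: 1.2(4.52) + 1.75(4.29) + 0.3(0.86) = 5.42 + 7.51 + 0.26 = 13.19
C5: 0.9(4.52) - 1.3(0.86) = 4.07 - 1.12 = 2.95
The controlling combination is 4, giving 13.19 kPa.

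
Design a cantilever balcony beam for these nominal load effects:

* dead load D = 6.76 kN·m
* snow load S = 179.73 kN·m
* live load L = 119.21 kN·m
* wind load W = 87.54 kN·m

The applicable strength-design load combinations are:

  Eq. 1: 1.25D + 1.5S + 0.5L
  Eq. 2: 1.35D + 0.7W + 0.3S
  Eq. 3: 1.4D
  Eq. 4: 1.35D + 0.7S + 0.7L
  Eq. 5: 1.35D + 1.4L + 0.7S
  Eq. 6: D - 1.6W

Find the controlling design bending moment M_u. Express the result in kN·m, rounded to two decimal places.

337.65 kN·m

Eq. 1: 1.25(6.76) + 1.5(179.73) + 0.5(119.21) = 337.65
Eq. 2: 1.35(6.76) + 0.7(87.54) + 0.3(179.73) = 124.32
Eq. 3: 1.4(6.76) = 9.46
Eq. 4: 1.35(6.76) + 0.7(179.73) + 0.7(119.21) = 218.38
Eq. 5: 1.35(6.76) + 1.4(119.21) + 0.7(179.73) = 301.83
Eq. 6: 1.0(6.76) - 1.6(87.54) = -133.30
Combination 1 governs: M_u = 337.65 kN·m.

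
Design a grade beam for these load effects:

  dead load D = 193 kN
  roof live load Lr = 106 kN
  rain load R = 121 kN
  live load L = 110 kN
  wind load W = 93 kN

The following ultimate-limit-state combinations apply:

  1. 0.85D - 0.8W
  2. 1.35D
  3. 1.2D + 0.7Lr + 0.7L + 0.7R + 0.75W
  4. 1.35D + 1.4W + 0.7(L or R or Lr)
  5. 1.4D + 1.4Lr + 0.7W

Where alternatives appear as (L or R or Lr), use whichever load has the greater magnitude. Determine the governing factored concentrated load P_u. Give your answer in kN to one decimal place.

537.3 kN

(L or R or Lr) → R = 121 kN.
1. 0.85(193) - 0.8(93) = 89.7
2. 1.35(193) = 260.6
3. 1.2(193) + 0.7(106) + 0.7(110) + 0.7(121) + 0.75(93) = 537.3
4. 1.35(193) + 1.4(93) + 0.7(121) = 475.5
5. 1.4(193) + 1.4(106) + 0.7(93) = 483.7
The controlling combination is 3, giving 537.3 kN.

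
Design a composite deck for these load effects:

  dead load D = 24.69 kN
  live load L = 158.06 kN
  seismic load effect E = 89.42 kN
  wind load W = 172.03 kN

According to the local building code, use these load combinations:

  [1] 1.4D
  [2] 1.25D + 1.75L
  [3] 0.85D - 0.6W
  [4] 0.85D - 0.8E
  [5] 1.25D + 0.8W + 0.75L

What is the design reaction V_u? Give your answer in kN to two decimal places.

307.47 kN

[1] 1.4(24.69) = 34.57
[2] 1.25(24.69) + 1.75(158.06) = 30.86 + 276.61 = 307.47
[3] 0.85(24.69) - 0.6(172.03) = 20.99 - 103.22 = -82.23
[4] 0.85(24.69) - 0.8(89.42) = 20.99 - 71.54 = -50.55
[5] 1.25(24.69) + 0.8(172.03) + 0.75(158.06) = 30.86 + 137.62 + 118.55 = 287.03
Maximum is from combination 2.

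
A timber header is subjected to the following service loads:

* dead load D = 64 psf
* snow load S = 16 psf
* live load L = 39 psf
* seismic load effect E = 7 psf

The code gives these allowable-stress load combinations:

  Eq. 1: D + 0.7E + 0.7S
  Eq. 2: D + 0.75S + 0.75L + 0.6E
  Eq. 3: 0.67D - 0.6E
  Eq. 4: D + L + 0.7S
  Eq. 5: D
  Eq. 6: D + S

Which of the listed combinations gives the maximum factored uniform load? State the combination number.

Eq. 1: 1.0(64) + 0.7(7) + 0.7(16) = 64.00 + 4.90 + 11.20 = 80.10
Eq. 2: 1.0(64) + 0.75(16) + 0.75(39) + 0.6(7) = 64.00 + 12.00 + 29.25 + 4.20 = 109.45
Eq. 3: 0.67(64) - 0.6(7) = 42.88 - 4.20 = 38.68
Eq. 4: 1.0(64) + 1.0(39) + 0.7(16) = 64.00 + 39.00 + 11.20 = 114.20
Eq. 5: 1.0(64) = 64.00
Eq. 6: 1.0(64) + 1.0(16) = 64.00 + 16.00 = 80.00
The largest value is 114.20 psf from combination 4.

Combination 4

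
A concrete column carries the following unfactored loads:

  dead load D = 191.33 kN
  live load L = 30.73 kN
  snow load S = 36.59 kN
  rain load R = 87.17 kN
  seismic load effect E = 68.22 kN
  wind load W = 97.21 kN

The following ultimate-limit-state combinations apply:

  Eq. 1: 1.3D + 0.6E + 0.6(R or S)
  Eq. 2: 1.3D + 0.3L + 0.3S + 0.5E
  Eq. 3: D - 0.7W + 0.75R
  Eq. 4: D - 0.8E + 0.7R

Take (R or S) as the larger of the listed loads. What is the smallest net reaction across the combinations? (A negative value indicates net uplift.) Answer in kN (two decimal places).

188.66 kN

(R or S) → R = 87.17 kN.
Eq. 1: 1.3(191.33) + 0.6(68.22) + 0.6(87.17) = 341.96
Eq. 2: 1.3(191.33) + 0.3(30.73) + 0.3(36.59) + 0.5(68.22) = 303.04
Eq. 3: 1.0(191.33) - 0.7(97.21) + 0.75(87.17) = 188.66
Eq. 4: 1.0(191.33) - 0.8(68.22) + 0.7(87.17) = 197.77
Combination 3 gives the minimum: 188.66 kN.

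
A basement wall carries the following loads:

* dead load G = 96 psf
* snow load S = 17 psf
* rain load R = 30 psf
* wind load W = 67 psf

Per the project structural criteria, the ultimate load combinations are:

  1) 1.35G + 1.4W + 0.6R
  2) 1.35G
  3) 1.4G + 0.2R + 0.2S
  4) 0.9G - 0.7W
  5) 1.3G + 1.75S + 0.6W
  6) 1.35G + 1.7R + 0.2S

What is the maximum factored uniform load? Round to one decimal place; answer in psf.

1) 1.35(96) + 1.4(67) + 0.6(30) = 241.4
2) 1.35(96) = 129.6
3) 1.4(96) + 0.2(30) + 0.2(17) = 143.8
4) 0.9(96) - 0.7(67) = 39.5
5) 1.3(96) + 1.75(17) + 0.6(67) = 194.8
6) 1.35(96) + 1.7(30) + 0.2(17) = 184.0
Maximum is from combination 1.

241.4 psf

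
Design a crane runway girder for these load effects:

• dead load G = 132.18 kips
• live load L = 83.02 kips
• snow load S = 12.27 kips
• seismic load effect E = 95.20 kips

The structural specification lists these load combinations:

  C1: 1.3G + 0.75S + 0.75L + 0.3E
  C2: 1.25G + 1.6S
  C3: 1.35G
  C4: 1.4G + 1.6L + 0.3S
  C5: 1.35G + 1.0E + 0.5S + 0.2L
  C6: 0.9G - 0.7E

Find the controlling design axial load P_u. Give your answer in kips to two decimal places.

C1: 1.3(132.18) + 0.75(12.27) + 0.75(83.02) + 0.3(95.20) = 171.83 + 9.20 + 62.27 + 28.56 = 271.86
C2: 1.25(132.18) + 1.6(12.27) = 165.23 + 19.63 = 184.86
C3: 1.35(132.18) = 178.44
C4: 1.4(132.18) + 1.6(83.02) + 0.3(12.27) = 321.57
C5: 1.35(132.18) + 1.0(95.20) + 0.5(12.27) + 0.2(83.02) = 178.44 + 95.20 + 6.14 + 16.60 = 296.38
C6: 0.9(132.18) - 0.7(95.20) = 118.96 - 66.64 = 52.32
Maximum is from combination 4.

321.57 kips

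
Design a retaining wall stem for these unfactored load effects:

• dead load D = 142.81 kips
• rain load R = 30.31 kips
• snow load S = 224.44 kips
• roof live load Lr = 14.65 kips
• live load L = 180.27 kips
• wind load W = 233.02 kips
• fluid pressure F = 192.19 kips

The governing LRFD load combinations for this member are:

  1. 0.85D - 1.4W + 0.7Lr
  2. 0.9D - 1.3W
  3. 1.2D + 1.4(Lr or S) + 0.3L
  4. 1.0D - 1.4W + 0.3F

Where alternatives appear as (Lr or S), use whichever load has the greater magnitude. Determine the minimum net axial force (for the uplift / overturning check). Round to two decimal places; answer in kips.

(Lr or S) → S = 224.44 kips.
1. 0.85(142.81) - 1.4(233.02) + 0.7(14.65) = 121.39 - 326.23 + 10.26 = -194.58
2. 0.9(142.81) - 1.3(233.02) = 128.53 - 302.93 = -174.40
3. 1.2(142.81) + 1.4(224.44) + 0.3(180.27) = 171.37 + 314.22 + 54.08 = 539.67
4. 1.0(142.81) - 1.4(233.02) + 0.3(192.19) = 142.81 - 326.23 + 57.66 = -125.76
Combination 1 gives the minimum: -194.58 kips.

-194.58 kips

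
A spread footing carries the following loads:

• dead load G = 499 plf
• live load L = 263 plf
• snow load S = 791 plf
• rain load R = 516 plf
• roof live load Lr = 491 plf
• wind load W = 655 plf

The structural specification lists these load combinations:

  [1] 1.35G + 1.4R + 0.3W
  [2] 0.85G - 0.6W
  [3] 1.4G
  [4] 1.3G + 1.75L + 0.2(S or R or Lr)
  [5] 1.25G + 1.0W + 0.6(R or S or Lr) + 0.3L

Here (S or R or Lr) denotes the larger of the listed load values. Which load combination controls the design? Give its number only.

(S or R or Lr) → S = 791 plf; (R or S or Lr) → S = 791 plf.
[1] 1.35(499) + 1.4(516) + 0.3(655) = 673.65 + 722.40 + 196.50 = 1592.55
[2] 0.85(499) - 0.6(655) = 424.15 - 393.00 = 31.15
[3] 1.4(499) = 698.60
[4] 1.3(499) + 1.75(263) + 0.2(791) = 648.70 + 460.25 + 158.20 = 1267.15
[5] 1.25(499) + 1.0(655) + 0.6(791) + 0.3(263) = 623.75 + 655.00 + 474.60 + 78.90 = 1832.25
The largest value is 1832.25 plf from combination 5.

Combination 5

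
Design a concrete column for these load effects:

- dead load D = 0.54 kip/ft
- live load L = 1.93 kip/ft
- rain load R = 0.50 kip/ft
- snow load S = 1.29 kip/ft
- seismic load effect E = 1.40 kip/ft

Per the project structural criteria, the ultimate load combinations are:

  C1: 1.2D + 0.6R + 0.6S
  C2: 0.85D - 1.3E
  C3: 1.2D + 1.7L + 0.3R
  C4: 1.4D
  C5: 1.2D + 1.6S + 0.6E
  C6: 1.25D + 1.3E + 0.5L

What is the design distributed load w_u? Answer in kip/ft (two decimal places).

4.08 kip/ft

C1: 1.2(0.54) + 0.6(0.50) + 0.6(1.29) = 0.65 + 0.30 + 0.77 = 1.72
C2: 0.85(0.54) - 1.3(1.40) = 0.46 - 1.82 = -1.36
C3: 1.2(0.54) + 1.7(1.93) + 0.3(0.50) = 0.65 + 3.28 + 0.15 = 4.08
C4: 1.4(0.54) = 0.76
C5: 1.2(0.54) + 1.6(1.29) + 0.6(1.40) = 0.65 + 2.06 + 0.84 = 3.55
C6: 1.25(0.54) + 1.3(1.40) + 0.5(1.93) = 3.46
Combination 3 governs: w_u = 4.08 kip/ft.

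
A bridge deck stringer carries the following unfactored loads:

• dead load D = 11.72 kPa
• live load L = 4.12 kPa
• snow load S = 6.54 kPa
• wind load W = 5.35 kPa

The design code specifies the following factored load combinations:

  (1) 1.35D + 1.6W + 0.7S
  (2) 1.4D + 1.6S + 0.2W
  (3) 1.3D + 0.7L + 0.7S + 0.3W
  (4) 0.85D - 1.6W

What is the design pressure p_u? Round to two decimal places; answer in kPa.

(1) 1.35(11.72) + 1.6(5.35) + 0.7(6.54) = 15.82 + 8.56 + 4.58 = 28.96
(2) 1.4(11.72) + 1.6(6.54) + 0.2(5.35) = 16.41 + 10.46 + 1.07 = 27.94
(3) 1.3(11.72) + 0.7(4.12) + 0.7(6.54) + 0.3(5.35) = 24.30
(4) 0.85(11.72) - 1.6(5.35) = 9.96 - 8.56 = 1.40
Combination 1 governs: p_u = 28.96 kPa.

28.96 kPa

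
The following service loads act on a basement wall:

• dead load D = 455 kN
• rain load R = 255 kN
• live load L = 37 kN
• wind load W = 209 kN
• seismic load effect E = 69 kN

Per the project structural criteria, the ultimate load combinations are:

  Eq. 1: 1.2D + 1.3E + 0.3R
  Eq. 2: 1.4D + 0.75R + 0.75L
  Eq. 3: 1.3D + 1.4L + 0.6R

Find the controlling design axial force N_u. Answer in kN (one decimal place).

856.0 kN

Eq. 1: 1.2(455) + 1.3(69) + 0.3(255) = 546.0 + 89.7 + 76.5 = 712.2
Eq. 2: 1.4(455) + 0.75(255) + 0.75(37) = 856.0
Eq. 3: 1.3(455) + 1.4(37) + 0.6(255) = 591.5 + 51.8 + 153.0 = 796.3
Combination 2 governs: N_u = 856.0 kN.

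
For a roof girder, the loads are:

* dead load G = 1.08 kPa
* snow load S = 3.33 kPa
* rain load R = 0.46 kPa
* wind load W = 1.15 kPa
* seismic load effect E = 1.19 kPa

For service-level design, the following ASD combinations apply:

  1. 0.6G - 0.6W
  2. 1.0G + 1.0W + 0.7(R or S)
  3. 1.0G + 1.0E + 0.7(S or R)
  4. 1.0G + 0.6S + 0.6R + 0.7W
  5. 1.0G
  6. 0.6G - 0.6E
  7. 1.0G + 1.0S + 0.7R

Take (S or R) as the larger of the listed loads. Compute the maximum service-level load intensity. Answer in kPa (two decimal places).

4.73 kPa

(R or S) → S = 3.33 kPa; (S or R) → S = 3.33 kPa.
1. 0.6(1.08) - 0.6(1.15) = -0.04
2. 1.0(1.08) + 1.0(1.15) + 0.7(3.33) = 4.56
3. 1.0(1.08) + 1.0(1.19) + 0.7(3.33) = 4.60
4. 1.0(1.08) + 0.6(3.33) + 0.6(0.46) + 0.7(1.15) = 4.16
5. 1.0(1.08) = 1.08
6. 0.6(1.08) - 0.6(1.19) = -0.07
7. 1.0(1.08) + 1.0(3.33) + 0.7(0.46) = 4.73
Maximum is from combination 7.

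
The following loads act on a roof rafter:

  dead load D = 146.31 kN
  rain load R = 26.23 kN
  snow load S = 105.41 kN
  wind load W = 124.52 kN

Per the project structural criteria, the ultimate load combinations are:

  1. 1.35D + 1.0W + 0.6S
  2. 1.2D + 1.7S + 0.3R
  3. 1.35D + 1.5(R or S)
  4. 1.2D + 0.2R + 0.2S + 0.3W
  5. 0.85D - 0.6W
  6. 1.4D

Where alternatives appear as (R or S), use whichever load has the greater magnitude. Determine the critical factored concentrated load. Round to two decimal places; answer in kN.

385.28 kN

(R or S) → S = 105.41 kN.
1. 1.35(146.31) + 1.0(124.52) + 0.6(105.41) = 385.28
2. 1.2(146.31) + 1.7(105.41) + 0.3(26.23) = 175.57 + 179.20 + 7.87 = 362.64
3. 1.35(146.31) + 1.5(105.41) = 355.63
4. 1.2(146.31) + 0.2(26.23) + 0.2(105.41) + 0.3(124.52) = 175.57 + 5.25 + 21.08 + 37.36 = 239.26
5. 0.85(146.31) - 0.6(124.52) = 124.36 - 74.71 = 49.65
6. 1.4(146.31) = 204.83
Maximum is from combination 1.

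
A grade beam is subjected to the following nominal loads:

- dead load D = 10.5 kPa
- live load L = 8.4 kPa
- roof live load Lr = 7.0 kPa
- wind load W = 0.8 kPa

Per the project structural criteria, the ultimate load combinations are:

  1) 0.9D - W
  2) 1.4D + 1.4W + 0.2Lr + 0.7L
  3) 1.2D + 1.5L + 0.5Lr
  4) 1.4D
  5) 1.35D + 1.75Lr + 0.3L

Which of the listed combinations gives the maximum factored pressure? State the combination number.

1) 0.9(10.5) - 1.0(0.8) = 9.45 - 0.80 = 8.65
2) 1.4(10.5) + 1.4(0.8) + 0.2(7.0) + 0.7(8.4) = 14.70 + 1.12 + 1.40 + 5.88 = 23.10
3) 1.2(10.5) + 1.5(8.4) + 0.5(7.0) = 12.60 + 12.60 + 3.50 = 28.70
4) 1.4(10.5) = 14.70
5) 1.35(10.5) + 1.75(7.0) + 0.3(8.4) = 14.18 + 12.25 + 2.52 = 28.95
The largest value is 28.95 kPa from combination 5.

Combination 5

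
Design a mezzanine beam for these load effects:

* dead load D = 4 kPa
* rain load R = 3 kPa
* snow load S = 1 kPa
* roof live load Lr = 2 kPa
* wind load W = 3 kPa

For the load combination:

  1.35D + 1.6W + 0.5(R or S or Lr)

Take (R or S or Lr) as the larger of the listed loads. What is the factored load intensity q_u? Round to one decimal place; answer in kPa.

(R or S or Lr) → R = 3 kPa.
1.35(4) + 1.6(3) + 0.5(3) = 5.4 + 4.8 + 1.5 = 11.7
q_u = 11.7 kPa.

11.7 kPa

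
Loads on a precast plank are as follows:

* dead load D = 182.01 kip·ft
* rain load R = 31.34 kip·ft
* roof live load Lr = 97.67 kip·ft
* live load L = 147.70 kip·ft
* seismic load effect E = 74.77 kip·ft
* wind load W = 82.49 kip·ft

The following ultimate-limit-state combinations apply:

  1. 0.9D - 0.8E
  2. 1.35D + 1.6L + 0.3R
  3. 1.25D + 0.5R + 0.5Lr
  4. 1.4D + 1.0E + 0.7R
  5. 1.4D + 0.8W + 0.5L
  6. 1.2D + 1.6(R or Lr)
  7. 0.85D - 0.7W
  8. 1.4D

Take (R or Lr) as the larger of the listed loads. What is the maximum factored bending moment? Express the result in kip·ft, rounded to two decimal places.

491.44 kip·ft

(R or Lr) → Lr = 97.67 kip·ft.
1. 0.9(182.01) - 0.8(74.77) = 163.81 - 59.82 = 103.99
2. 1.35(182.01) + 1.6(147.70) + 0.3(31.34) = 491.44
3. 1.25(182.01) + 0.5(31.34) + 0.5(97.67) = 227.51 + 15.67 + 48.84 = 292.02
4. 1.4(182.01) + 1.0(74.77) + 0.7(31.34) = 254.81 + 74.77 + 21.94 = 351.52
5. 1.4(182.01) + 0.8(82.49) + 0.5(147.70) = 394.66
6. 1.2(182.01) + 1.6(97.67) = 218.41 + 156.27 = 374.68
7. 0.85(182.01) - 0.7(82.49) = 154.71 - 57.74 = 96.97
8. 1.4(182.01) = 254.81
The controlling combination is 2, giving 491.44 kip·ft.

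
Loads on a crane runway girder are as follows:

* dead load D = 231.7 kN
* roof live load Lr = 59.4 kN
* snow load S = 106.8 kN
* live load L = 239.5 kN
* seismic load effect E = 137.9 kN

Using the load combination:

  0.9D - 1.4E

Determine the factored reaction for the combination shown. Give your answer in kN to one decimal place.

0.9(231.7) - 1.4(137.9) = 15.5
V_u = 15.5 kN.

15.5 kN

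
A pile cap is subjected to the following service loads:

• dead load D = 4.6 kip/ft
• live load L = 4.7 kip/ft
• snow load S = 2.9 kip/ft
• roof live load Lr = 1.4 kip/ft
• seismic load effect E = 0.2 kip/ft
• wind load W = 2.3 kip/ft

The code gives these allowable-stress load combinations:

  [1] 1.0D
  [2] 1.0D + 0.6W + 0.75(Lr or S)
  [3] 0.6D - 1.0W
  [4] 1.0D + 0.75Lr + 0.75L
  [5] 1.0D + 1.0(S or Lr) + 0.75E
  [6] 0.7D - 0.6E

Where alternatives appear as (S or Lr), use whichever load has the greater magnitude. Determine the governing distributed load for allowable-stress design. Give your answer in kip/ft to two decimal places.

(Lr or S) → S = 2.9 kip/ft; (S or Lr) → S = 2.9 kip/ft.
[1] 1.0(4.6) = 4.60
[2] 1.0(4.6) + 0.6(2.3) + 0.75(2.9) = 4.60 + 1.38 + 2.18 = 8.16
[3] 0.6(4.6) - 1.0(2.3) = 2.76 - 2.30 = 0.46
[4] 1.0(4.6) + 0.75(1.4) + 0.75(4.7) = 4.60 + 1.05 + 3.53 = 9.18
[5] 1.0(4.6) + 1.0(2.9) + 0.75(0.2) = 4.60 + 2.90 + 0.15 = 7.65
[6] 0.7(4.6) - 0.6(0.2) = 3.22 - 0.12 = 3.10
Combination 4 governs: w = 9.18 kip/ft.

9.18 kip/ft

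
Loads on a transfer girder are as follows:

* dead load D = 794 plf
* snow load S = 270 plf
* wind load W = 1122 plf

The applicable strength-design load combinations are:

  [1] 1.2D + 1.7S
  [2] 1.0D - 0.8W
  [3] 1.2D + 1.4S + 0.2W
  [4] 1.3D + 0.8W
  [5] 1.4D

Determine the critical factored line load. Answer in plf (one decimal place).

1929.8 plf

[1] 1.2(794) + 1.7(270) = 952.8 + 459.0 = 1411.8
[2] 1.0(794) - 0.8(1122) = 794.0 - 897.6 = -103.6
[3] 1.2(794) + 1.4(270) + 0.2(1122) = 952.8 + 378.0 + 224.4 = 1555.2
[4] 1.3(794) + 0.8(1122) = 1032.2 + 897.6 = 1929.8
[5] 1.4(794) = 1111.6
Combination 4 governs: w_u = 1929.8 plf.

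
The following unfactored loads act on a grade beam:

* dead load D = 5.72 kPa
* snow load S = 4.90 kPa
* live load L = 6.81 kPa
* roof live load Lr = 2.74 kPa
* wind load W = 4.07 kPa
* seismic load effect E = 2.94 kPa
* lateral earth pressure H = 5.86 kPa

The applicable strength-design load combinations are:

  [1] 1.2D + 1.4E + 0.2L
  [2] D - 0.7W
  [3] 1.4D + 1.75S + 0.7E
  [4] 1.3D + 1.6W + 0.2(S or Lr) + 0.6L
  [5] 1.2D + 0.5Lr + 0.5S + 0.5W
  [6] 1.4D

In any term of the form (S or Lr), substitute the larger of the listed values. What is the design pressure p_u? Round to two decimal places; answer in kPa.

(S or Lr) → S = 4.90 kPa.
[1] 1.2(5.72) + 1.4(2.94) + 0.2(6.81) = 6.86 + 4.12 + 1.36 = 12.34
[2] 1.0(5.72) - 0.7(4.07) = 5.72 - 2.85 = 2.87
[3] 1.4(5.72) + 1.75(4.90) + 0.7(2.94) = 18.64
[4] 1.3(5.72) + 1.6(4.07) + 0.2(4.90) + 0.6(6.81) = 19.01
[5] 1.2(5.72) + 0.5(2.74) + 0.5(4.90) + 0.5(4.07) = 6.86 + 1.37 + 2.45 + 2.04 = 12.72
[6] 1.4(5.72) = 8.01
The controlling combination is 4, giving 19.01 kPa.

19.01 kPa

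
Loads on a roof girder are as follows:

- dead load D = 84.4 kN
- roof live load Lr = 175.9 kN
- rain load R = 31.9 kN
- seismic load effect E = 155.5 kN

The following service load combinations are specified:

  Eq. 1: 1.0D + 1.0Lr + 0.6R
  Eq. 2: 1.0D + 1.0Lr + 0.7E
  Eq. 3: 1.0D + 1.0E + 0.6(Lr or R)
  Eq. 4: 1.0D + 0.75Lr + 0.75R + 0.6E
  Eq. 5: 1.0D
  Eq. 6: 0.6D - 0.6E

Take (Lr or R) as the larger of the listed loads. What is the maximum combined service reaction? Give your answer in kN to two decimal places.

369.15 kN

(Lr or R) → Lr = 175.9 kN.
Eq. 1: 1.0(84.4) + 1.0(175.9) + 0.6(31.9) = 84.40 + 175.90 + 19.14 = 279.44
Eq. 2: 1.0(84.4) + 1.0(175.9) + 0.7(155.5) = 84.40 + 175.90 + 108.85 = 369.15
Eq. 3: 1.0(84.4) + 1.0(155.5) + 0.6(175.9) = 84.40 + 155.50 + 105.54 = 345.44
Eq. 4: 1.0(84.4) + 0.75(175.9) + 0.75(31.9) + 0.6(155.5) = 333.55
Eq. 5: 1.0(84.4) = 84.40
Eq. 6: 0.6(84.4) - 0.6(155.5) = 50.64 - 93.30 = -42.66
Combination 2 governs: V = 369.15 kN.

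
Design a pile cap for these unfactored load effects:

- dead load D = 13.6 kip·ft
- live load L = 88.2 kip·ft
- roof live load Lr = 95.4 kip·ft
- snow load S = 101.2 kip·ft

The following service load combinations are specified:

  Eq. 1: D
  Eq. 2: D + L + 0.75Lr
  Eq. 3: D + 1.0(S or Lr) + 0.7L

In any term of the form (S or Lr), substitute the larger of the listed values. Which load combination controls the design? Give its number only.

Combination 3

(S or Lr) → S = 101.2 kip·ft.
Eq. 1: 1.0(13.6) = 13.60
Eq. 2: 1.0(13.6) + 1.0(88.2) + 0.75(95.4) = 13.60 + 88.20 + 71.55 = 173.35
Eq. 3: 1.0(13.6) + 1.0(101.2) + 0.7(88.2) = 13.60 + 101.20 + 61.74 = 176.54
The largest value is 176.54 kip·ft from combination 3.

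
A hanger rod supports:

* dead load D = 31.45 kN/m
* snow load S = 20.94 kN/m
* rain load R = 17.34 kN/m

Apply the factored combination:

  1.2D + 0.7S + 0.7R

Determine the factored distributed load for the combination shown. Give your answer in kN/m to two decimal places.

64.54 kN/m

1.2(31.45) + 0.7(20.94) + 0.7(17.34) = 37.74 + 14.66 + 12.14 = 64.54
w_u = 64.54 kN/m.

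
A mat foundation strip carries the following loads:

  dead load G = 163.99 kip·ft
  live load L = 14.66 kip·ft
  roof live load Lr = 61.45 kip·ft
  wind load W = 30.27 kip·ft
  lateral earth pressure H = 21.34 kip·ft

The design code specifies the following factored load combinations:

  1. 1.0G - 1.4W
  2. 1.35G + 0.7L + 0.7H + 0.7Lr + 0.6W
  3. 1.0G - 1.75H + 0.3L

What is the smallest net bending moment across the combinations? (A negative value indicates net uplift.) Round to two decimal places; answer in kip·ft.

1. 1.0(163.99) - 1.4(30.27) = 121.61
2. 1.35(163.99) + 0.7(14.66) + 0.7(21.34) + 0.7(61.45) + 0.6(30.27) = 307.76
3. 1.0(163.99) - 1.75(21.34) + 0.3(14.66) = 131.04
Combination 1 gives the minimum: 121.61 kip·ft.

121.61 kip·ft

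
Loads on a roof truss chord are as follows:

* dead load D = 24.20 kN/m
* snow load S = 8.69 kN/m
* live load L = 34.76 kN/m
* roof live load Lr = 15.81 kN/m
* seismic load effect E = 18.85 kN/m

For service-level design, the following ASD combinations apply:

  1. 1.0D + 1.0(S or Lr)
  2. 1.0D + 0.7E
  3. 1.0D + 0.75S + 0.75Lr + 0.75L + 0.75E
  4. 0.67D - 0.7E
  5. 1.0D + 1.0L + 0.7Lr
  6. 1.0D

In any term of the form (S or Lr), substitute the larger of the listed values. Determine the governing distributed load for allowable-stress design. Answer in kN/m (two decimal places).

(S or Lr) → Lr = 15.81 kN/m.
1. 1.0(24.20) + 1.0(15.81) = 40.01
2. 1.0(24.20) + 0.7(18.85) = 37.40
3. 1.0(24.20) + 0.75(8.69) + 0.75(15.81) + 0.75(34.76) + 0.75(18.85) = 82.78
4. 0.67(24.20) - 0.7(18.85) = 3.02
5. 1.0(24.20) + 1.0(34.76) + 0.7(15.81) = 70.03
6. 1.0(24.20) = 24.20
Maximum is from combination 3.

82.78 kN/m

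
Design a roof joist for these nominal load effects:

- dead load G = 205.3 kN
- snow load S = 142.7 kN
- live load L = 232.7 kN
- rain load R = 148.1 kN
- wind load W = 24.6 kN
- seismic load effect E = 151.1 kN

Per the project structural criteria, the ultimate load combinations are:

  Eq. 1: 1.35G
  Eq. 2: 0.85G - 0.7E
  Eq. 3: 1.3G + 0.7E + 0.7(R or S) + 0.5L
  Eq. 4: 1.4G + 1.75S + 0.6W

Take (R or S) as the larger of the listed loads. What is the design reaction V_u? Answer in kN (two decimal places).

(R or S) → R = 148.1 kN.
Eq. 1: 1.35(205.3) = 277.16
Eq. 2: 0.85(205.3) - 0.7(151.1) = 68.74
Eq. 3: 1.3(205.3) + 0.7(151.1) + 0.7(148.1) + 0.5(232.7) = 592.68
Eq. 4: 1.4(205.3) + 1.75(142.7) + 0.6(24.6) = 551.91
Combination 3 governs: V_u = 592.68 kN.

592.68 kN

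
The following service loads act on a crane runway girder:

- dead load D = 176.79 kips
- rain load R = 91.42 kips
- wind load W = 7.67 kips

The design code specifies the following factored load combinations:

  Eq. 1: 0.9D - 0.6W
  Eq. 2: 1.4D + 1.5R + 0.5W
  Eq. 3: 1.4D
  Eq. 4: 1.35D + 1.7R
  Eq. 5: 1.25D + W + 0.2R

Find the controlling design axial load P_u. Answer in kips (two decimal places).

394.08 kips

Eq. 1: 0.9(176.79) - 0.6(7.67) = 154.51
Eq. 2: 1.4(176.79) + 1.5(91.42) + 0.5(7.67) = 388.47
Eq. 3: 1.4(176.79) = 247.51
Eq. 4: 1.35(176.79) + 1.7(91.42) = 394.08
Eq. 5: 1.25(176.79) + 1.0(7.67) + 0.2(91.42) = 246.94
The controlling combination is 4, giving 394.08 kips.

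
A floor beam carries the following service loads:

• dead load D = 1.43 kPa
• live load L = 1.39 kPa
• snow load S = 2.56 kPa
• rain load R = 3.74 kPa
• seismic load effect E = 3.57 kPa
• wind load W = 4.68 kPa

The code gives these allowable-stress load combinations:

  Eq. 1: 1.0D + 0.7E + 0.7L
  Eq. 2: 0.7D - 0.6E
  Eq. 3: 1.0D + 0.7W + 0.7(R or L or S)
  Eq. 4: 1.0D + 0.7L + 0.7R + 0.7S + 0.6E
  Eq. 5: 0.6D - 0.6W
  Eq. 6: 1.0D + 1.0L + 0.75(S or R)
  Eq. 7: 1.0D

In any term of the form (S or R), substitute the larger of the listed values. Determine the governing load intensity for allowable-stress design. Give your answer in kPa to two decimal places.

8.96 kPa

(R or L or S) → R = 3.74 kPa; (S or R) → R = 3.74 kPa.
Eq. 1: 1.0(1.43) + 0.7(3.57) + 0.7(1.39) = 1.43 + 2.50 + 0.97 = 4.90
Eq. 2: 0.7(1.43) - 0.6(3.57) = 1.00 - 2.14 = -1.14
Eq. 3: 1.0(1.43) + 0.7(4.68) + 0.7(3.74) = 7.32
Eq. 4: 1.0(1.43) + 0.7(1.39) + 0.7(3.74) + 0.7(2.56) + 0.6(3.57) = 8.96
Eq. 5: 0.6(1.43) - 0.6(4.68) = 0.86 - 2.81 = -1.95
Eq. 6: 1.0(1.43) + 1.0(1.39) + 0.75(3.74) = 1.43 + 1.39 + 2.81 = 5.63
Eq. 7: 1.0(1.43) = 1.43
Combination 4 governs: q = 8.96 kPa.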